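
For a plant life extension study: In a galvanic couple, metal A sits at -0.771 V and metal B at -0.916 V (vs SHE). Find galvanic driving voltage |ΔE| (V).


Driving voltage is the absolute potential difference.
|ΔE| = |-0.771 − (-0.916)| = 0.145 V

0.145 V


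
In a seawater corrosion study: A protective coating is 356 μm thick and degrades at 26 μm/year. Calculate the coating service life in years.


Service life = thickness / degradation rate
Life = 356 / 26 = 13.7 years

13.7 years


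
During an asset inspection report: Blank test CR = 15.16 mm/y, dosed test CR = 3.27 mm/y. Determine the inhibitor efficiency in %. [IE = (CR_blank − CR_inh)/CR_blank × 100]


Apply the inhibitor-efficiency definition: IE = (CR_blank − CR_inh)/CR_blank × 100
IE = (15.16 − 3.27) / 15.16 × 100
IE = 11.89 / 15.16 × 100 = 78.4 %

78.4 %


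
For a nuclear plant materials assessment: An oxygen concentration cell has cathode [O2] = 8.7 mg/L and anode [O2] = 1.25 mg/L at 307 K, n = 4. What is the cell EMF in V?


Apply the Nernst concentration-cell relation: E = (RT/nF)*ln(C_cathode/C_anode)
RT/nF = 8.314*307/(4*96485) = 0.00661346 V
ln(8.7/1.25) = 1.94018
E = 0.00661346 * 1.94018 = 0.01283 V

0.01283 V


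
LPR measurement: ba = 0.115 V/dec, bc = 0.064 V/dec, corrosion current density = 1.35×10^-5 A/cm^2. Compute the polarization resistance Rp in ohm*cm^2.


Apply the Stern-Geary equation: Rp = ba*bc / (2.303*icorr*(ba+bc))
ba*bc = 0.115*0.064 = 0.00736
ba+bc = 0.179; 2.303*icorr*(ba+bc) = 2.303*1.35×10^-5*0.179 = 5.5651995×10^-6
Rp = 0.00736 / 5.5651995×10^-6 = 1322.5 ohm*cm^2

1322.5 ohm*cm^2


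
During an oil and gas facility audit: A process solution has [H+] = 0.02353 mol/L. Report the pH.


pH = −log10[H+]
pH = −log10(0.02353) = 1.63

1.63


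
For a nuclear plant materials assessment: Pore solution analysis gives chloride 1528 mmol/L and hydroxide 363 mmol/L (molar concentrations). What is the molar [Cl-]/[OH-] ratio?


Threshold parameter = [Cl-] / [OH-] (molar basis; both in mmol/L, so units cancel)
Ratio = 1528 / 363 = 4.21

4.21


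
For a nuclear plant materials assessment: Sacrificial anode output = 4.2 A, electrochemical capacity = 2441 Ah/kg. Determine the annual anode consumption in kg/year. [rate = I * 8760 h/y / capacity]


Annual consumption = current * hours per year / capacity
Rate = 4.2 * 8760 / 2441 = 15.1 kg/year

15.1 kg/year


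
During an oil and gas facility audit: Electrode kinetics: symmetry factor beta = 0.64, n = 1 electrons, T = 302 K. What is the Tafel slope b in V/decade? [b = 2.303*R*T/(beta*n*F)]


Apply the Tafel slope relation: b = 2.303*R*T/(beta*n*F)
Numerator: 2.303 * 8.314 * 302 = 5782.44
Denominator: 0.64 * 1 * 96485 = 61750.4
b = 5782.44 / 61750.4 = 0.0936 V/decade

0.0936 V/decade


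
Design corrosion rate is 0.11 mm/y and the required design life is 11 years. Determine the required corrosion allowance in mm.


Corrosion allowance = CR × design life
CA = 0.11 * 11 = 1.21 mm

1.21 mm


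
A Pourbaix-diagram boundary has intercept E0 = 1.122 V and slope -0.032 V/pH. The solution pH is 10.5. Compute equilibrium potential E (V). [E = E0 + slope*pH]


Apply the Pourbaix line equation: E = E0 + slope*pH
E = 1.122 + (-0.032)*10.5 = 1.122 + (-0.336) = 0.786 V
Rounded to 4 decimal places: E = 0.7860 V

0.7860 V


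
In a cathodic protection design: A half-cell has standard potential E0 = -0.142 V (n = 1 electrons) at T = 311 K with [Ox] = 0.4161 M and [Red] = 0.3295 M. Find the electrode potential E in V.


Apply the Nernst equation: E = E0 + (RT/nF)*ln([Ox]/[Red])
Step 1: RT/nF = 8.314*311/(1*96485) = 0.02679851 V
Step 2: [Ox]/[Red] = 0.4161/0.3295 = 1.262822
Step 3: ln(1.262822) = 0.233349
Step 4: correction = 0.02679851 * 0.233349 = 0.006 V
E = -0.142 + 0.006 = -0.136 V

-0.136 V


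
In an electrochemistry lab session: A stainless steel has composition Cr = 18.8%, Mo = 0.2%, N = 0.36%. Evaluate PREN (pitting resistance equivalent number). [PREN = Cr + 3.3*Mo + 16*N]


Apply the PREN formula: PREN = Cr + 3.3*Mo + 16*N
PREN = 18.8 + 3.3*0.2 + 16*0.36
PREN = 18.8 + 0.66 + 5.76 = 25.22

25.22


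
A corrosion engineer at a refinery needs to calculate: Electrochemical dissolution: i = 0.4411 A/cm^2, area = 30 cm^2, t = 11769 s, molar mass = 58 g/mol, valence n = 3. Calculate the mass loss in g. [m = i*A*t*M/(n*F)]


Apply Faraday's law: m = i*A*t*M / (n*F)
Total charge passed Q = i*A*t = 0.4411*30*11769 = 155739.177 C
m = Q*M/(n*F) = 155739.177*58/(3*96485) = 31.20648 g

31.20648 g


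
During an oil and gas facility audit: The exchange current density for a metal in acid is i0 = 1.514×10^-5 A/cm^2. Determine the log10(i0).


i0 = 1.514×10^-5 A/cm^2
log10(i0) = -4.82

-4.82


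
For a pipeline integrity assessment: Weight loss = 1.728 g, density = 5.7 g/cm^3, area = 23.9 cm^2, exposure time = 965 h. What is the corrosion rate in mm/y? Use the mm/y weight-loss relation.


Apply the mm/y weight-loss relation: CR = 87600 * W / (D * A * T)
Numerator: 87600 * 1.728 = 151372.8
Denominator: 5.7 * 23.9 * 965 = 131461.95
CR = 151372.8 / 131461.95 = 1.151457 mm/y

1.151457 mm/y


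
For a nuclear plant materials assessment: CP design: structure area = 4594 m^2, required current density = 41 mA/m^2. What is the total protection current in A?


I = area * current density, then convert mA → A (÷1000)
I = 4594 * 41 / 1000 = 188.35 A

188.35 A


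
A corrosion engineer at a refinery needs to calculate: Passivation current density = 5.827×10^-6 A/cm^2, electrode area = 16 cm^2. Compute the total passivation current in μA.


I = i_pass * A, then convert A → μA (×10^6)
I = 5.827×10^-6 * 16 * 10^6 = 93.23 μA

93.23 μA


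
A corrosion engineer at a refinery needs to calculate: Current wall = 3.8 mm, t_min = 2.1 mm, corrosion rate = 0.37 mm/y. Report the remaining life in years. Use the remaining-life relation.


Apply the remaining-life relation: RL = (t_current − t_min) / CR
RL = (3.8 − 2.1) / 0.37 = 1.7 / 0.37 = 4.6 years

4.6 years


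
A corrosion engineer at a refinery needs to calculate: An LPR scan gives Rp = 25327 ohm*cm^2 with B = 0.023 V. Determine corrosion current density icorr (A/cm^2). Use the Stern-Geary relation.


Apply the Stern-Geary relation: icorr = B / Rp
icorr = 0.023 / 25327 = 9.081×10^-7 A/cm^2

9.081×10^-7 A/cm^2


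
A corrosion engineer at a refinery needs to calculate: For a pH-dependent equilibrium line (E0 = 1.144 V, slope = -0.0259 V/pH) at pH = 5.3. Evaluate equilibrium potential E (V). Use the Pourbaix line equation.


Apply the Pourbaix line equation: E = E0 + slope*pH
E = 1.144 + (-0.0259)*5.3 = 1.144 + (-0.13727) = 1.00673 V
Rounded to 3 decimal places: E = 1.007 V

1.007 V


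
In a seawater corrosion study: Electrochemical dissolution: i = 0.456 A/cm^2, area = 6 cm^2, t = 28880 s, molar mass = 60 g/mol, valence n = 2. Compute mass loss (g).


Apply Faraday's law: m = i*A*t*M / (n*F)
Total charge passed Q = i*A*t = 0.456*6*28880 = 79015.68 C
m = Q*M/(n*F) = 79015.68*60/(2*96485) = 24.56828 g

24.56828 g


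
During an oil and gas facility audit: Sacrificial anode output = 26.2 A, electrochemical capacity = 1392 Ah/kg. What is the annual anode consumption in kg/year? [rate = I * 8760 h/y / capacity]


Annual consumption = current * hours per year / capacity
Rate = 26.2 * 8760 / 1392 = 164.9 kg/year

164.9 kg/year


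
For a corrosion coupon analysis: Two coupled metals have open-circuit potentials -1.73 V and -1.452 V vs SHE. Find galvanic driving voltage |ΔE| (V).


Driving voltage is the absolute potential difference.
|ΔE| = |-1.73 − (-1.452)| = 0.278 V

0.278 V


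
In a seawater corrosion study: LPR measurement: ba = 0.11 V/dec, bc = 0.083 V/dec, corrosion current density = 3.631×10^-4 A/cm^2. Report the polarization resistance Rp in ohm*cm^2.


Apply the Stern-Geary equation: Rp = ba*bc / (2.303*icorr*(ba+bc))
ba*bc = 0.11*0.083 = 0.00913
ba+bc = 0.193; 2.303*icorr*(ba+bc) = 2.303*3.631×10^-4*0.193 = 1.6139032×10^-4
Rp = 0.00913 / 1.6139032×10^-4 = 56.57 ohm*cm^2

56.57 ohm*cm^2


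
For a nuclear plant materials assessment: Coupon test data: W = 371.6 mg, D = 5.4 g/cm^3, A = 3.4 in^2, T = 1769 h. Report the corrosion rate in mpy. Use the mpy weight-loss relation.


Apply the mpy weight-loss relation: CR = 534 * W / (D * A * T)
Numerator: 534 * 371.6 = 198434.4
Denominator: 5.4 * 3.4 * 1769 = 32478.84
CR = 198434.4 / 32478.84 = 6.10965 mpy

6.10965 mpy


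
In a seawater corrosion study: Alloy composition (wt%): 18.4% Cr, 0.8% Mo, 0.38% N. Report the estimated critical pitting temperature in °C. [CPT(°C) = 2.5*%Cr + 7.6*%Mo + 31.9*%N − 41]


Apply the ASTM G48 empirical CPT estimate: CPT(°C) = 2.5*%Cr + 7.6*%Mo + 31.9*%N − 41
2.5*18.4 = 46; 7.6*0.8 = 6.08; 31.9*0.38 = 12.122
CPT = 46 + 6.08 + 12.122 − 41 = 23.202 °C
Rounded to 0.1 °C: CPT ≈ 23.2 °C

23.2 °C


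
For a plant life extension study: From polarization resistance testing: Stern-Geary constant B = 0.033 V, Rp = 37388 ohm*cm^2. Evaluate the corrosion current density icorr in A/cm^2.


Apply the Stern-Geary relation: icorr = B / Rp
icorr = 0.033 / 37388 = 8.826×10^-7 A/cm^2

8.826×10^-7 A/cm^2


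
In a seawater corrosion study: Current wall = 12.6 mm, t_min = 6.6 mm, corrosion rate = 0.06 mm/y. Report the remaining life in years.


Apply the remaining-life relation: RL = (t_current − t_min) / CR
RL = (12.6 − 6.6) / 0.06 = 6.0 / 0.06 = 100.0 years

100.0 years


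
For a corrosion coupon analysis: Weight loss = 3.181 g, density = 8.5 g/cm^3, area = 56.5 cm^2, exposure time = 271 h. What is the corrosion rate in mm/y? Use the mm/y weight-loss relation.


Apply the mm/y weight-loss relation: CR = 87600 * W / (D * A * T)
Numerator: 87600 * 3.181 = 278655.6
Denominator: 8.5 * 56.5 * 271 = 130147.75
CR = 278655.6 / 130147.75 = 2.1411 mm/y

2.1411 mm/y


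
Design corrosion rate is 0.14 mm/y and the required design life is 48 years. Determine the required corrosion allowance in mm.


Corrosion allowance = CR × design life
CA = 0.14 * 48 = 6.72 mm

6.72 mm


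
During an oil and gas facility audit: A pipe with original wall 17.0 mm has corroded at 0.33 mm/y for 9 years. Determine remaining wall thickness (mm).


Remaining wall = original − CR × time
t = 17.0 − 0.33*9 = 17.0 − 2.97 = 14.03 mm

14.03 mm


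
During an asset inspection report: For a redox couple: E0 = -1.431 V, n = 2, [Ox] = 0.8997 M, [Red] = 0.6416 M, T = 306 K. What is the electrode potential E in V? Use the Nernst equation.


Apply the Nernst equation: E = E0 + (RT/nF)*ln([Ox]/[Red])
Step 1: RT/nF = 8.314*306/(2*96485) = 0.01318383 V
Step 2: [Ox]/[Red] = 0.8997/0.6416 = 1.402276
Step 3: ln(1.402276) = 0.338097
Step 4: correction = 0.01318383 * 0.338097 = 0.0045 V
E = -1.431 + 0.0045 = -1.4265 V

-1.4265 V


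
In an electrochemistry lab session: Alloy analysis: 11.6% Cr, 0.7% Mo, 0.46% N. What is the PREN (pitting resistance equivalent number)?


Apply the PREN formula: PREN = Cr + 3.3*Mo + 16*N
PREN = 11.6 + 3.3*0.7 + 16*0.46
PREN = 11.6 + 2.31 + 7.36 = 21.27

21.27


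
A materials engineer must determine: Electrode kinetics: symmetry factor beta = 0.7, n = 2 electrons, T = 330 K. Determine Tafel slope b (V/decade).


Apply the Tafel slope relation: b = 2.303*R*T/(beta*n*F)
Numerator: 2.303 * 8.314 * 330 = 6318.56
Denominator: 0.7 * 2 * 96485 = 135079.0
b = 6318.56 / 135079.0 = 0.0468 V/decade

0.0468 V/decade


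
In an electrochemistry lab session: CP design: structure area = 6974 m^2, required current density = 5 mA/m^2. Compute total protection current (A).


I = area * current density, then convert mA → A (÷1000)
I = 6974 * 5 / 1000 = 34.87 A

34.87 A


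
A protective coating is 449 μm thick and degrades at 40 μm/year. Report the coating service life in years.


Service life = thickness / degradation rate
Life = 449 / 40 = 11.2 years

11.2 years


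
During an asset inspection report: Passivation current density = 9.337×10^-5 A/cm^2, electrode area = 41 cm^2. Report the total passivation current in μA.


I = i_pass * A, then convert A → μA (×10^6)
I = 9.337×10^-5 * 41 * 10^6 = 3828.17 μA

3828.17 μA


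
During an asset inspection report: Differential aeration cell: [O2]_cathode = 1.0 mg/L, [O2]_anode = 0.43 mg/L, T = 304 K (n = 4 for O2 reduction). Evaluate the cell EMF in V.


Apply the Nernst concentration-cell relation: E = (RT/nF)*ln(C_cathode/C_anode)
RT/nF = 8.314*304/(4*96485) = 0.00654883 V
ln(1.0/0.43) = 0.84397
E = 0.00654883 * 0.84397 = 0.00553 V

0.00553 V


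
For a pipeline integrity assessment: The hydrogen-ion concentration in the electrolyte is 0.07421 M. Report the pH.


pH = −log10[H+]
pH = −log10(0.07421) = 1.13

1.13


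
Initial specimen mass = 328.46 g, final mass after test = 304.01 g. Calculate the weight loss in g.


Weight loss = initial − final
WL = 328.46 − 304.01 = 24.45 g

24.45 g


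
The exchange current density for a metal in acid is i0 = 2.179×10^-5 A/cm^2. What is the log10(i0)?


i0 = 2.179×10^-5 A/cm^2
log10(i0) = -4.662

-4.662


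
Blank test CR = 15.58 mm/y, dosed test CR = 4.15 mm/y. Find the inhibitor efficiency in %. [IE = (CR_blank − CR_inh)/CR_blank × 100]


Apply the inhibitor-efficiency definition: IE = (CR_blank − CR_inh)/CR_blank × 100
IE = (15.58 − 4.15) / 15.58 × 100
IE = 11.43 / 15.58 × 100 = 73.4 %

73.4 %


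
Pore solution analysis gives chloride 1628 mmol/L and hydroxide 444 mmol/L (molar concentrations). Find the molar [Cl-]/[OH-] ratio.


Threshold parameter = [Cl-] / [OH-] (molar basis; both in mmol/L, so units cancel)
Ratio = 1628 / 444 = 3.67

3.67


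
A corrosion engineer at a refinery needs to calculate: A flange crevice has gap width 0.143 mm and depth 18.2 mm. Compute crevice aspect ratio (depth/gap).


Aspect ratio = depth / gap
Ratio = 18.2 / 0.143 = 127.3

127.3


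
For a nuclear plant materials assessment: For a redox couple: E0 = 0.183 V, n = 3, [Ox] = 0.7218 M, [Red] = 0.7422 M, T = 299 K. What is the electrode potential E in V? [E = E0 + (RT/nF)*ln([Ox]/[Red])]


Apply the Nernst equation: E = E0 + (RT/nF)*ln([Ox]/[Red])
Step 1: RT/nF = 8.314*299/(3*96485) = 0.00858816 V
Step 2: [Ox]/[Red] = 0.7218/0.7422 = 0.972514
Step 3: ln(0.972514) = -0.027871
Step 4: correction = 0.00858816 * -0.027871 = -0.0002 V
E = 0.183 + -0.0002 = 0.1828 V

0.1828 V


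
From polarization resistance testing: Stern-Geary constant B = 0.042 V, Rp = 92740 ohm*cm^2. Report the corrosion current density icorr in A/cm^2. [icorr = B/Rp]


Apply the Stern-Geary relation: icorr = B / Rp
icorr = 0.042 / 92740 = 4.529×10^-7 A/cm^2

4.529×10^-7 A/cm^2


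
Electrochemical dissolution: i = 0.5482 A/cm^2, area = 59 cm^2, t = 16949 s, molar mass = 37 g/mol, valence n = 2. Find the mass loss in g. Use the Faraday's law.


Apply Faraday's law: m = i*A*t*M / (n*F)
Total charge passed Q = i*A*t = 0.5482*59*16949 = 548195.0662 C
m = Q*M/(n*F) = 548195.0662*37/(2*96485) = 105.111 g

105.111 g


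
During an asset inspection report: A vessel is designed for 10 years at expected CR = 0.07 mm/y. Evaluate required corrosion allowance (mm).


Corrosion allowance = CR × design life
CA = 0.07 * 10 = 0.7 mm

0.7 mm


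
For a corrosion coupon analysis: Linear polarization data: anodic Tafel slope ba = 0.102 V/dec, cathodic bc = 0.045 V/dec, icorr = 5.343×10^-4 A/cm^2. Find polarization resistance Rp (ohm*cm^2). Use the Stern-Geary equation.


Apply the Stern-Geary equation: Rp = ba*bc / (2.303*icorr*(ba+bc))
ba*bc = 0.102*0.045 = 0.00459
ba+bc = 0.147; 2.303*icorr*(ba+bc) = 2.303*5.343×10^-4*0.147 = 1.8088246×10^-4
Rp = 0.00459 / 1.8088246×10^-4 = 25.4 ohm*cm^2

25.4 ohm*cm^2


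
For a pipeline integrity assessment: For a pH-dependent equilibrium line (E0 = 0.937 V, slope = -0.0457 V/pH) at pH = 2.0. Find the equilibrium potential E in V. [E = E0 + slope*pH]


Apply the Pourbaix line equation: E = E0 + slope*pH
E = 0.937 + (-0.0457)*2.0 = 0.937 + (-0.0914) = 0.8456 V
Rounded to 4 decimal places: E = 0.8456 V

0.8456 V


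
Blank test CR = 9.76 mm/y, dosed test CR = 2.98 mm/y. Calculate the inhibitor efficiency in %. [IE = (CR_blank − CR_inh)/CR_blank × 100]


Apply the inhibitor-efficiency definition: IE = (CR_blank − CR_inh)/CR_blank × 100
IE = (9.76 − 2.98) / 9.76 × 100
IE = 6.78 / 9.76 × 100 = 69.5 %

69.5 %


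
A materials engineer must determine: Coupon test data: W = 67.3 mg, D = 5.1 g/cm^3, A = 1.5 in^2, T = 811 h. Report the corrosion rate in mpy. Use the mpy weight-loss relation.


Apply the mpy weight-loss relation: CR = 534 * W / (D * A * T)
Numerator: 534 * 67.3 = 35938.2
Denominator: 5.1 * 1.5 * 811 = 6204.15
CR = 35938.2 / 6204.15 = 5.7926 mpy

5.7926 mpy


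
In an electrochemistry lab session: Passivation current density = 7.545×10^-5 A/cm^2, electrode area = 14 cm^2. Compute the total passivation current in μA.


I = i_pass * A, then convert A → μA (×10^6)
I = 7.545×10^-5 * 14 * 10^6 = 1056.3 μA

1056.3 μA


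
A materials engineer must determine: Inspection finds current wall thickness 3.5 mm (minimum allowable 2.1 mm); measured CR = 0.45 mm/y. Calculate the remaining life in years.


Apply the remaining-life relation: RL = (t_current − t_min) / CR
RL = (3.5 − 2.1) / 0.45 = 1.4 / 0.45 = 3.1 years

3.1 years


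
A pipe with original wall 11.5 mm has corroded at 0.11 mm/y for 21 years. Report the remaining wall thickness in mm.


Remaining wall = original − CR × time
t = 11.5 − 0.11*21 = 11.5 − 2.31 = 9.19 mm

9.19 mm


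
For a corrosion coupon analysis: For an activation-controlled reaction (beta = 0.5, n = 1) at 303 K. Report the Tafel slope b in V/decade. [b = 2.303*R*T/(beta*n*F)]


Apply the Tafel slope relation: b = 2.303*R*T/(beta*n*F)
Numerator: 2.303 * 8.314 * 303 = 5801.58
Denominator: 0.5 * 1 * 96485 = 48242.5
b = 5801.58 / 48242.5 = 0.1203 V/decade

0.1203 V/decade


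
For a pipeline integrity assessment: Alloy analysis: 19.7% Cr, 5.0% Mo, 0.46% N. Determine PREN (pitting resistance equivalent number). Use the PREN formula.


Apply the PREN formula: PREN = Cr + 3.3*Mo + 16*N
PREN = 19.7 + 3.3*5.0 + 16*0.46
PREN = 19.7 + 16.5 + 7.36 = 43.56

43.56


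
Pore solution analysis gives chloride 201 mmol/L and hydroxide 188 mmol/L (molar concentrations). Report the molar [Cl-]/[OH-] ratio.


Threshold parameter = [Cl-] / [OH-] (molar basis; both in mmol/L, so units cancel)
Ratio = 201 / 188 = 1.07

1.07


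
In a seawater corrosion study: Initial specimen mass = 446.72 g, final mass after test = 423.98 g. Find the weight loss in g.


Weight loss = initial − final
WL = 446.72 − 423.98 = 22.74 g

22.74 g


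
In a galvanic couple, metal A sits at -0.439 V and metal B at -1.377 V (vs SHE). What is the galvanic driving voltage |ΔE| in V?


Driving voltage is the absolute potential difference.
|ΔE| = |-0.439 − (-1.377)| = 0.938 V

0.938 V


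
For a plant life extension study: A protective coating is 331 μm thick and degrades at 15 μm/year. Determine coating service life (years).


Service life = thickness / degradation rate
Life = 331 / 15 = 22.1 years

22.1 years


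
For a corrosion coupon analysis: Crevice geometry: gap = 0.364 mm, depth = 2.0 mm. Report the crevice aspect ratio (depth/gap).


Aspect ratio = depth / gap
Ratio = 2.0 / 0.364 = 5.5

5.5


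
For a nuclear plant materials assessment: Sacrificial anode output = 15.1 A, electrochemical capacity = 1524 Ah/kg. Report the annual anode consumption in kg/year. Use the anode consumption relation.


Annual consumption = current * hours per year / capacity
Rate = 15.1 * 8760 / 1524 = 86.8 kg/year

86.8 kg/year


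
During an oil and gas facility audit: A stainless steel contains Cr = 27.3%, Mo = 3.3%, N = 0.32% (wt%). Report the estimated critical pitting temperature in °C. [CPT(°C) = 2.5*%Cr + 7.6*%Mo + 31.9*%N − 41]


Apply the ASTM G48 empirical CPT estimate: CPT(°C) = 2.5*%Cr + 7.6*%Mo + 31.9*%N − 41
2.5*27.3 = 68.25; 7.6*3.3 = 25.08; 31.9*0.32 = 10.208
CPT = 68.25 + 25.08 + 10.208 − 41 = 62.538 °C
Rounded to 0.1 °C: CPT ≈ 62.5 °C

62.5 °C


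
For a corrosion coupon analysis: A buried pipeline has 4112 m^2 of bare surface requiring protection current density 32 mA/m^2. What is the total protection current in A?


I = area * current density, then convert mA → A (÷1000)
I = 4112 * 32 / 1000 = 131.58 A

131.58 A


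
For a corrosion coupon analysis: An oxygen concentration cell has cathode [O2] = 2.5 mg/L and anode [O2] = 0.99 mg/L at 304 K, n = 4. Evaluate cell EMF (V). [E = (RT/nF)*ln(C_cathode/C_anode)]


Apply the Nernst concentration-cell relation: E = (RT/nF)*ln(C_cathode/C_anode)
RT/nF = 8.314*304/(4*96485) = 0.00654883 V
ln(2.5/0.99) = 0.92634
E = 0.00654883 * 0.92634 = 0.00607 V

0.00607 V


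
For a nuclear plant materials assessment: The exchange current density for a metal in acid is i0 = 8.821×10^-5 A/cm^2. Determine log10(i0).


i0 = 8.821×10^-5 A/cm^2
log10(i0) = -4.054

-4.054


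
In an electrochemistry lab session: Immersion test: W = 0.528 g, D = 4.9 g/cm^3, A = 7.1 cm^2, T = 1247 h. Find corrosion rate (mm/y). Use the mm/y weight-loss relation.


Apply the mm/y weight-loss relation: CR = 87600 * W / (D * A * T)
Numerator: 87600 * 0.528 = 46252.8
Denominator: 4.9 * 7.1 * 1247 = 43383.13
CR = 46252.8 / 43383.13 = 1.0661 mm/y

1.0661 mm/y


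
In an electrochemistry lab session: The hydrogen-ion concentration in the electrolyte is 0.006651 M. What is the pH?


pH = −log10[H+]
pH = −log10(0.006651) = 2.18

2.18


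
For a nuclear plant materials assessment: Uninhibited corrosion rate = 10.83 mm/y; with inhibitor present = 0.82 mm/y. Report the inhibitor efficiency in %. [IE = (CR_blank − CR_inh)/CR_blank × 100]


Apply the inhibitor-efficiency definition: IE = (CR_blank − CR_inh)/CR_blank × 100
IE = (10.83 − 0.82) / 10.83 × 100
IE = 10.01 / 10.83 × 100 = 92.4 %

92.4 %


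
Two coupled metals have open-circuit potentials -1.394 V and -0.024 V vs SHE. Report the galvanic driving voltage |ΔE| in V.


Driving voltage is the absolute potential difference.
|ΔE| = |-1.394 − (-0.024)| = 1.37 V

1.37 V


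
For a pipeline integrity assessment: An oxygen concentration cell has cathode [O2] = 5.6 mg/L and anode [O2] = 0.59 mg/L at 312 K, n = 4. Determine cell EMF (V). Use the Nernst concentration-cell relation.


Apply the Nernst concentration-cell relation: E = (RT/nF)*ln(C_cathode/C_anode)
RT/nF = 8.314*312/(4*96485) = 0.00672117 V
ln(5.6/0.59) = 2.2504
E = 0.00672117 * 2.2504 = 0.01513 V

0.01513 V


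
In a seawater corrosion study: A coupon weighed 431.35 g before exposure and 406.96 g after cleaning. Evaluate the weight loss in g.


Weight loss = initial − final
WL = 431.35 − 406.96 = 24.39 g

24.39 g


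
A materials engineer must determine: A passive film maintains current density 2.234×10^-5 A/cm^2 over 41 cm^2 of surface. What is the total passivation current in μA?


I = i_pass * A, then convert A → μA (×10^6)
I = 2.234×10^-5 * 41 * 10^6 = 915.94 μA

915.94 μA


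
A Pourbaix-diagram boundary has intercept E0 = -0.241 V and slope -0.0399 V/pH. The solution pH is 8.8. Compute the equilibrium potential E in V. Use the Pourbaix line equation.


Apply the Pourbaix line equation: E = E0 + slope*pH
E = -0.241 + (-0.0399)*8.8 = -0.241 + (-0.35112) = -0.59212 V
Rounded to 3 decimal places: E = -0.592 V

-0.592 V


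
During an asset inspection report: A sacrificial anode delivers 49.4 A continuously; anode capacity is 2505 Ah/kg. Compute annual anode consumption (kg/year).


Annual consumption = current * hours per year / capacity
Rate = 49.4 * 8760 / 2505 = 172.8 kg/year

172.8 kg/year


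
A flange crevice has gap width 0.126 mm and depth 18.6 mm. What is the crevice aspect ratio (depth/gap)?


Aspect ratio = depth / gap
Ratio = 18.6 / 0.126 = 147.6

147.6


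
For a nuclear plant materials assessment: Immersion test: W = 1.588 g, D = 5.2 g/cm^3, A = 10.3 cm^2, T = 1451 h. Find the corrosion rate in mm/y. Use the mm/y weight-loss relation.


Apply the mm/y weight-loss relation: CR = 87600 * W / (D * A * T)
Numerator: 87600 * 1.588 = 139108.8
Denominator: 5.2 * 10.3 * 1451 = 77715.56
CR = 139108.8 / 77715.56 = 1.79 mm/y

1.79 mm/y


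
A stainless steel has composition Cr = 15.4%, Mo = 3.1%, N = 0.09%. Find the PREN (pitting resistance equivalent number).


Apply the PREN formula: PREN = Cr + 3.3*Mo + 16*N
PREN = 15.4 + 3.3*3.1 + 16*0.09
PREN = 15.4 + 10.23 + 1.44 = 27.07

27.07


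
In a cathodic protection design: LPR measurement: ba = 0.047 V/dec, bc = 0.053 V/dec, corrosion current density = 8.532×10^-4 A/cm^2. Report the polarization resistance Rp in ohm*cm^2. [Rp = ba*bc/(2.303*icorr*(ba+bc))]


Apply the Stern-Geary equation: Rp = ba*bc / (2.303*icorr*(ba+bc))
ba*bc = 0.047*0.053 = 0.002491
ba+bc = 0.1; 2.303*icorr*(ba+bc) = 2.303*8.532×10^-4*0.1 = 1.9649196×10^-4
Rp = 0.002491 / 1.9649196×10^-4 = 12.68 ohm*cm^2

12.68 ohm*cm^2


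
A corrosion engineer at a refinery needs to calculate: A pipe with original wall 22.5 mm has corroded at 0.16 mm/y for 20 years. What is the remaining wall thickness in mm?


Remaining wall = original − CR × time
t = 22.5 − 0.16*20 = 22.5 − 3.2 = 19.3 mm

19.3 mm


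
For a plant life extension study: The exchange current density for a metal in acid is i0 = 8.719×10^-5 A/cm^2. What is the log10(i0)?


i0 = 8.719×10^-5 A/cm^2
log10(i0) = -4.06

-4.06


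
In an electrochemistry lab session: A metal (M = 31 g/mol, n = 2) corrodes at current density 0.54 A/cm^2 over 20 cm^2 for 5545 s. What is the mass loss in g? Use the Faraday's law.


Apply Faraday's law: m = i*A*t*M / (n*F)
Total charge passed Q = i*A*t = 0.54*20*5545 = 59886 C
m = Q*M/(n*F) = 59886*31/(2*96485) = 9.6205 g

9.6205 g


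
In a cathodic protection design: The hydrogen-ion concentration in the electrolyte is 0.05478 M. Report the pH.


pH = −log10[H+]
pH = −log10(0.05478) = 1.26

1.26


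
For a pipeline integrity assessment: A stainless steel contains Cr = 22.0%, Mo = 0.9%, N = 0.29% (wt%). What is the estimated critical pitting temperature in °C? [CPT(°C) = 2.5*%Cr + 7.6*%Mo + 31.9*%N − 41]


Apply the ASTM G48 empirical CPT estimate: CPT(°C) = 2.5*%Cr + 7.6*%Mo + 31.9*%N − 41
2.5*22.0 = 55; 7.6*0.9 = 6.84; 31.9*0.29 = 9.251
CPT = 55 + 6.84 + 9.251 − 41 = 30.091 °C
Rounded to 0.1 °C: CPT ≈ 30.1 °C

30.1 °C


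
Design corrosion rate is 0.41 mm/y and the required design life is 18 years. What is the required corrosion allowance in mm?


Corrosion allowance = CR × design life
CA = 0.41 * 18 = 7.38 mm

7.38 mm


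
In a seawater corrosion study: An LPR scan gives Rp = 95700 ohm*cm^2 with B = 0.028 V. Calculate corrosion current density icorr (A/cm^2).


Apply the Stern-Geary relation: icorr = B / Rp
icorr = 0.028 / 95700 = 2.926×10^-7 A/cm^2

2.926×10^-7 A/cm^2


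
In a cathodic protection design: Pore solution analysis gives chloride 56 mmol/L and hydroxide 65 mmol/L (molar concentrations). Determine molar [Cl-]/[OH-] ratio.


Threshold parameter = [Cl-] / [OH-] (molar basis; both in mmol/L, so units cancel)
Ratio = 56 / 65 = 0.86

0.86


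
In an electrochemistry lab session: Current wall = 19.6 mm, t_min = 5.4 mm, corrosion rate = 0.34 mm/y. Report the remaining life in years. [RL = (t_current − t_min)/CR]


Apply the remaining-life relation: RL = (t_current − t_min) / CR
RL = (19.6 − 5.4) / 0.34 = 14.2 / 0.34 = 41.8 years

41.8 years


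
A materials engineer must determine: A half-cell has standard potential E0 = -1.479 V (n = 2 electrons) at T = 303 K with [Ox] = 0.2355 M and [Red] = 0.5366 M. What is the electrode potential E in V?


Apply the Nernst equation: E = E0 + (RT/nF)*ln([Ox]/[Red])
Step 1: RT/nF = 8.314*303/(2*96485) = 0.01305458 V
Step 2: [Ox]/[Red] = 0.2355/0.5366 = 0.438874
Step 3: ln(0.438874) = -0.823543
Step 4: correction = 0.01305458 * -0.823543 = -0.0108 V
E = -1.479 + -0.0108 = -1.4898 V

-1.4898 V


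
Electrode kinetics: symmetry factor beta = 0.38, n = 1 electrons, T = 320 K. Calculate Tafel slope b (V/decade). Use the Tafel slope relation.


Apply the Tafel slope relation: b = 2.303*R*T/(beta*n*F)
Numerator: 2.303 * 8.314 * 320 = 6127.09
Denominator: 0.38 * 1 * 96485 = 36664.3
b = 6127.09 / 36664.3 = 0.167 V/decade

0.167 V/decade


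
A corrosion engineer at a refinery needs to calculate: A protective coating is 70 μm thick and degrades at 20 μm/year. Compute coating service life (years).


Service life = thickness / degradation rate
Life = 70 / 20 = 3.5 years

3.5 years


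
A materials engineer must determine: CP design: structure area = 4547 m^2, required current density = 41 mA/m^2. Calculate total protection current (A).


I = area * current density, then convert mA → A (÷1000)
I = 4547 * 41 / 1000 = 186.43 A

186.43 A


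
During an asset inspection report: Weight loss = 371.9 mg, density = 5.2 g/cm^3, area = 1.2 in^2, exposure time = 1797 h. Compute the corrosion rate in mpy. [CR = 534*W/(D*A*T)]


Apply the mpy weight-loss relation: CR = 534 * W / (D * A * T)
Numerator: 534 * 371.9 = 198594.6
Denominator: 5.2 * 1.2 * 1797 = 11213.28
CR = 198594.6 / 11213.28 = 17.71066 mpy

17.71066 mpy


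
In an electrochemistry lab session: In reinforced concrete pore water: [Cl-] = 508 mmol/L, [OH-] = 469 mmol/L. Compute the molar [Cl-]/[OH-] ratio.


Threshold parameter = [Cl-] / [OH-] (molar basis; both in mmol/L, so units cancel)
Ratio = 508 / 469 = 1.08

1.08


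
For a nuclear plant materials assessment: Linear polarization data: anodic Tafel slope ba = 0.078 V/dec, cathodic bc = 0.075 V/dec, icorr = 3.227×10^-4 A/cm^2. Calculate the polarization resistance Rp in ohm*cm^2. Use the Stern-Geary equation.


Apply the Stern-Geary equation: Rp = ba*bc / (2.303*icorr*(ba+bc))
ba*bc = 0.078*0.075 = 0.00585
ba+bc = 0.153; 2.303*icorr*(ba+bc) = 2.303*3.227×10^-4*0.153 = 1.1370625×10^-4
Rp = 0.00585 / 1.1370625×10^-4 = 51.4 ohm*cm^2

51.4 ohm*cm^2


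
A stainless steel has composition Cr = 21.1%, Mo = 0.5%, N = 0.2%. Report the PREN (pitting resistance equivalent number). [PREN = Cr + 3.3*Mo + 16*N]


Apply the PREN formula: PREN = Cr + 3.3*Mo + 16*N
PREN = 21.1 + 3.3*0.5 + 16*0.2
PREN = 21.1 + 1.65 + 3.2 = 25.95

25.95


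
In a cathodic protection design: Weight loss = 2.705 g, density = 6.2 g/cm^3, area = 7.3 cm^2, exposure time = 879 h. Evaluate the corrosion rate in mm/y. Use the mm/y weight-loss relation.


Apply the mm/y weight-loss relation: CR = 87600 * W / (D * A * T)
Numerator: 87600 * 2.705 = 236958.0
Denominator: 6.2 * 7.3 * 879 = 39783.54
CR = 236958.0 / 39783.54 = 5.9562 mm/y

5.9562 mm/y


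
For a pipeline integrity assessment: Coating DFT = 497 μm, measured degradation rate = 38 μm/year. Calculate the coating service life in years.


Service life = thickness / degradation rate
Life = 497 / 38 = 13.1 years

13.1 years


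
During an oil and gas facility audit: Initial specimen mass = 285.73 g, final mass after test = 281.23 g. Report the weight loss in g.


Weight loss = initial − final
WL = 285.73 − 281.23 = 4.5 g

4.5 g


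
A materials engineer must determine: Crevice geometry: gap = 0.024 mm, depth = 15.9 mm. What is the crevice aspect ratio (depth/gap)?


Aspect ratio = depth / gap
Ratio = 15.9 / 0.024 = 662.5

662.5


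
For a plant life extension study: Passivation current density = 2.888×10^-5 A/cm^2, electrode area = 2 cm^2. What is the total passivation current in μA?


I = i_pass * A, then convert A → μA (×10^6)
I = 2.888×10^-5 * 2 * 10^6 = 57.76 μA

57.76 μA


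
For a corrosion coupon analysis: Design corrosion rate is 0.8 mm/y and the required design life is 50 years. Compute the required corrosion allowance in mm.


Corrosion allowance = CR × design life
CA = 0.8 * 50 = 40.0 mm

40.0 mm


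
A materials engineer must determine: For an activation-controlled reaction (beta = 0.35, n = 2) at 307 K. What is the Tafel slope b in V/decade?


Apply the Tafel slope relation: b = 2.303*R*T/(beta*n*F)
Numerator: 2.303 * 8.314 * 307 = 5878.17
Denominator: 0.35 * 2 * 96485 = 67539.5
b = 5878.17 / 67539.5 = 0.087 V/decade

0.087 V/decade


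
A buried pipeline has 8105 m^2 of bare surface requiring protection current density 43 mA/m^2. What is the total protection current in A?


I = area * current density, then convert mA → A (÷1000)
I = 8105 * 43 / 1000 = 348.52 A

348.52 A


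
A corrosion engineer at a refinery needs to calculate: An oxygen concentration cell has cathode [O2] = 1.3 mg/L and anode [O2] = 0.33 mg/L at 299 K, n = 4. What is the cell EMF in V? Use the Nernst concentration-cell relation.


Apply the Nernst concentration-cell relation: E = (RT/nF)*ln(C_cathode/C_anode)
RT/nF = 8.314*299/(4*96485) = 0.00644112 V
ln(1.3/0.33) = 1.37103
E = 0.00644112 * 1.37103 = 0.00883 V

0.00883 V


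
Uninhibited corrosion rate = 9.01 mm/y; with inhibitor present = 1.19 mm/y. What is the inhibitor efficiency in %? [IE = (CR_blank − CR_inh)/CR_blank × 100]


Apply the inhibitor-efficiency definition: IE = (CR_blank − CR_inh)/CR_blank × 100
IE = (9.01 − 1.19) / 9.01 × 100
IE = 7.82 / 9.01 × 100 = 86.8 %

86.8 %


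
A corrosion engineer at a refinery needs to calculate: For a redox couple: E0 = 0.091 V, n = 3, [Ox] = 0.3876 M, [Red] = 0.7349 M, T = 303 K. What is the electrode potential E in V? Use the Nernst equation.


Apply the Nernst equation: E = E0 + (RT/nF)*ln([Ox]/[Red])
Step 1: RT/nF = 8.314*303/(3*96485) = 0.00870305 V
Step 2: [Ox]/[Red] = 0.3876/0.7349 = 0.527419
Step 3: ln(0.527419) = -0.63976
Step 4: correction = 0.00870305 * -0.63976 = -0.0056 V
E = 0.091 + -0.0056 = 0.0854 V

0.0854 V


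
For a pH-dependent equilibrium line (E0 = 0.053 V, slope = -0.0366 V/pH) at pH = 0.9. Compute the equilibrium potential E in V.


Apply the Pourbaix line equation: E = E0 + slope*pH
E = 0.053 + (-0.0366)*0.9 = 0.053 + (-0.03294) = 0.02006 V
Rounded to 3 decimal places: E = 0.020 V

0.020 V


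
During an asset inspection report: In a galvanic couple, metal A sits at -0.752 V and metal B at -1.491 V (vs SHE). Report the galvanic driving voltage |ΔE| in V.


Driving voltage is the absolute potential difference.
|ΔE| = |-0.752 − (-1.491)| = 0.739 V

0.739 V


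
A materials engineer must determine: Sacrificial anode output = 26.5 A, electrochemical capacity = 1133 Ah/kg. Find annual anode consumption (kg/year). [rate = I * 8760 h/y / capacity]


Annual consumption = current * hours per year / capacity
Rate = 26.5 * 8760 / 1133 = 204.9 kg/year

204.9 kg/year


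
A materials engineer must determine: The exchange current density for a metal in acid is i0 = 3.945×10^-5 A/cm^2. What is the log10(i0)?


i0 = 3.945×10^-5 A/cm^2
log10(i0) = -4.404

-4.404


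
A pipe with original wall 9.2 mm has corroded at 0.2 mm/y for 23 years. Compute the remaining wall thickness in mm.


Remaining wall = original − CR × time
t = 9.2 − 0.2*23 = 9.2 − 4.6 = 4.6 mm

4.6 mm


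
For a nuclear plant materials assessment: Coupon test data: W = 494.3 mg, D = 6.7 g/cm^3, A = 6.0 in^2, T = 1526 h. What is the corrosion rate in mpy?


Apply the mpy weight-loss relation: CR = 534 * W / (D * A * T)
Numerator: 534 * 494.3 = 263956.2
Denominator: 6.7 * 6.0 * 1526 = 61345.2
CR = 263956.2 / 61345.2 = 4.3028 mpy

4.3028 mpy


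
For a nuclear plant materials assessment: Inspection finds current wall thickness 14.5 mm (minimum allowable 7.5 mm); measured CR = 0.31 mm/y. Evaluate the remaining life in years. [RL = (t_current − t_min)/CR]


Apply the remaining-life relation: RL = (t_current − t_min) / CR
RL = (14.5 − 7.5) / 0.31 = 7.0 / 0.31 = 22.6 years

22.6 years


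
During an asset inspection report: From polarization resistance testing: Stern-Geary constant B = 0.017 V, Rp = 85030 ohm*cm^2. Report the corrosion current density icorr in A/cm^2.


Apply the Stern-Geary relation: icorr = B / Rp
icorr = 0.017 / 85030 = 1.999×10^-7 A/cm^2

1.999×10^-7 A/cm^2


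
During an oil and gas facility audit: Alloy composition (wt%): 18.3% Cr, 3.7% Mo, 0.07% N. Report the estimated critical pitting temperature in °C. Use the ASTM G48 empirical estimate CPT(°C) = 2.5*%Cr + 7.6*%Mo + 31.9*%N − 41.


Apply the ASTM G48 empirical CPT estimate: CPT(°C) = 2.5*%Cr + 7.6*%Mo + 31.9*%N − 41
2.5*18.3 = 45.75; 7.6*3.7 = 28.12; 31.9*0.07 = 2.233
CPT = 45.75 + 28.12 + 2.233 − 41 = 35.103 °C
Rounded to 0.1 °C: CPT ≈ 35.1 °C

35.1 °C


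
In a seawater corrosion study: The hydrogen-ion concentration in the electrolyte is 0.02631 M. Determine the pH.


pH = −log10[H+]
pH = −log10(0.02631) = 1.58

1.58


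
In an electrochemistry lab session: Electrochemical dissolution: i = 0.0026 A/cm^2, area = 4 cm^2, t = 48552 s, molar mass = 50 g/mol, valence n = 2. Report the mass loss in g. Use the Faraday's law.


Apply Faraday's law: m = i*A*t*M / (n*F)
Total charge passed Q = i*A*t = 0.0026*4*48552 = 504.9408 C
m = Q*M/(n*F) = 504.9408*50/(2*96485) = 0.13083 g

0.13083 g


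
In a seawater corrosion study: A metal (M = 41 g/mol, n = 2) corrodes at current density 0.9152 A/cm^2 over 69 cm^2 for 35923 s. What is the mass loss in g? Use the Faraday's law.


Apply Faraday's law: m = i*A*t*M / (n*F)
Total charge passed Q = i*A*t = 0.9152*69*35923 = 2268494.3424 C
m = Q*M/(n*F) = 2268494.3424*41/(2*96485) = 481.983 g

481.983 g


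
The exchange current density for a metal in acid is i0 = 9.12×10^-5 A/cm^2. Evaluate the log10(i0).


i0 = 9.12×10^-5 A/cm^2
log10(i0) = -4.04

-4.04


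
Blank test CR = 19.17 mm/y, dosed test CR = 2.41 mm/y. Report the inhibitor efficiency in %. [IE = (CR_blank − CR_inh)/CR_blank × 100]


Apply the inhibitor-efficiency definition: IE = (CR_blank − CR_inh)/CR_blank × 100
IE = (19.17 − 2.41) / 19.17 × 100
IE = 16.76 / 19.17 × 100 = 87.4 %

87.4 %


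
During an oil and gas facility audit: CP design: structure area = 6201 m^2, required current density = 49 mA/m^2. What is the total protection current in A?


I = area * current density, then convert mA → A (÷1000)
I = 6201 * 49 / 1000 = 303.85 A

303.85 A


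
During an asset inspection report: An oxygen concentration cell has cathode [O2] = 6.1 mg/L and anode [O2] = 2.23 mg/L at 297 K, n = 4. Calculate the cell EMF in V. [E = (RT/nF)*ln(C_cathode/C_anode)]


Apply the Nernst concentration-cell relation: E = (RT/nF)*ln(C_cathode/C_anode)
RT/nF = 8.314*297/(4*96485) = 0.00639804 V
ln(6.1/2.23) = 1.00629
E = 0.00639804 * 1.00629 = 0.00644 V

0.00644 V


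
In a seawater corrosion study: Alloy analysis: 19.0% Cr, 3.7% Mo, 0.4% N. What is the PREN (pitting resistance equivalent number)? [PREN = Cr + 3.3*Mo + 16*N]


Apply the PREN formula: PREN = Cr + 3.3*Mo + 16*N
PREN = 19.0 + 3.3*3.7 + 16*0.4
PREN = 19.0 + 12.21 + 6.4 = 37.61

37.61


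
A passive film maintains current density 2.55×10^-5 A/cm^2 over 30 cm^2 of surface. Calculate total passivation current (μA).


I = i_pass * A, then convert A → μA (×10^6)
I = 2.55×10^-5 * 30 * 10^6 = 765.0 μA

765.0 μA


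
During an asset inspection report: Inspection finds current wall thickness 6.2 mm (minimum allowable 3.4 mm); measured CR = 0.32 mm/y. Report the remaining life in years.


Apply the remaining-life relation: RL = (t_current − t_min) / CR
RL = (6.2 − 3.4) / 0.32 = 2.8 / 0.32 = 8.8 years

8.8 years


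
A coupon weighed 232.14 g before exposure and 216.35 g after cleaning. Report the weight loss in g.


Weight loss = initial − final
WL = 232.14 − 216.35 = 15.79 g

15.79 g


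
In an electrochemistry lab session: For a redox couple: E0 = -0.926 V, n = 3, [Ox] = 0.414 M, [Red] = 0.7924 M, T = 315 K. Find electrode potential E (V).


Apply the Nernst equation: E = E0 + (RT/nF)*ln([Ox]/[Red])
Step 1: RT/nF = 8.314*315/(3*96485) = 0.00904773 V
Step 2: [Ox]/[Red] = 0.414/0.7924 = 0.522463
Step 3: ln(0.522463) = -0.649201
Step 4: correction = 0.00904773 * -0.649201 = -0.0059 V
E = -0.926 + -0.0059 = -0.9319 V

-0.9319 V
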